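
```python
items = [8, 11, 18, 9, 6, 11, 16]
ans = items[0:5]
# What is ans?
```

items has length 7. The slice items[0:5] selects indices [0, 1, 2, 3, 4] (0->8, 1->11, 2->18, 3->9, 4->6), giving [8, 11, 18, 9, 6].

[8, 11, 18, 9, 6]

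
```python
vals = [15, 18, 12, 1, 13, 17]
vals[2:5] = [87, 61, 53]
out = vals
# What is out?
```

vals starts as [15, 18, 12, 1, 13, 17] (length 6). The slice vals[2:5] covers indices [2, 3, 4] with values [12, 1, 13]. Replacing that slice with [87, 61, 53] (same length) produces [15, 18, 87, 61, 53, 17].

[15, 18, 87, 61, 53, 17]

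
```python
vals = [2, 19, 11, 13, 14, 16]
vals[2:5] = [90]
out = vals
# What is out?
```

vals starts as [2, 19, 11, 13, 14, 16] (length 6). The slice vals[2:5] covers indices [2, 3, 4] with values [11, 13, 14]. Replacing that slice with [90] (different length) produces [2, 19, 90, 16].

[2, 19, 90, 16]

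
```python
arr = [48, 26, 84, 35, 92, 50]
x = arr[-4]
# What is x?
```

arr has length 6. Negative index -4 maps to positive index 6 + (-4) = 2. arr[2] = 84.

84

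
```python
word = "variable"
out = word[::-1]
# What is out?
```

word has length 8. The slice word[::-1] selects indices [7, 6, 5, 4, 3, 2, 1, 0] (7->'e', 6->'l', 5->'b', 4->'a', 3->'i', 2->'r', 1->'a', 0->'v'), giving 'elbairav'.

'elbairav'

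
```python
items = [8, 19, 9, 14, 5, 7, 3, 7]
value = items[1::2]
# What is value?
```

items has length 8. The slice items[1::2] selects indices [1, 3, 5, 7] (1->19, 3->14, 5->7, 7->7), giving [19, 14, 7, 7].

[19, 14, 7, 7]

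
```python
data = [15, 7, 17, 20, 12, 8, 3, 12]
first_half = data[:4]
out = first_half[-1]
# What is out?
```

data has length 8. The slice data[:4] selects indices [0, 1, 2, 3] (0->15, 1->7, 2->17, 3->20), giving [15, 7, 17, 20]. So first_half = [15, 7, 17, 20]. Then first_half[-1] = 20.

20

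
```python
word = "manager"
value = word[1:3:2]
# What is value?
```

word has length 7. The slice word[1:3:2] selects indices [1] (1->'a'), giving 'a'.

'a'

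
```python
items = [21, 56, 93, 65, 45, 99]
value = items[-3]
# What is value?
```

items has length 6. Negative index -3 maps to positive index 6 + (-3) = 3. items[3] = 65.

65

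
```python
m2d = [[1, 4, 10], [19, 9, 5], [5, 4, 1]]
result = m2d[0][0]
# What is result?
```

m2d[0] = [1, 4, 10]. Taking column 0 of that row yields 1.

1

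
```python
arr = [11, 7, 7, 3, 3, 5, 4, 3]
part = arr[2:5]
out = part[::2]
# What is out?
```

arr has length 8. The slice arr[2:5] selects indices [2, 3, 4] (2->7, 3->3, 4->3), giving [7, 3, 3]. So part = [7, 3, 3]. part has length 3. The slice part[::2] selects indices [0, 2] (0->7, 2->3), giving [7, 3].

[7, 3]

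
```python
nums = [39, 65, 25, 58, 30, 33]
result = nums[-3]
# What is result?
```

nums has length 6. Negative index -3 maps to positive index 6 + (-3) = 3. nums[3] = 58.

58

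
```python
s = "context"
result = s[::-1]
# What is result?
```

s has length 7. The slice s[::-1] selects indices [6, 5, 4, 3, 2, 1, 0] (6->'t', 5->'x', 4->'e', 3->'t', 2->'n', 1->'o', 0->'c'), giving 'txetnoc'.

'txetnoc'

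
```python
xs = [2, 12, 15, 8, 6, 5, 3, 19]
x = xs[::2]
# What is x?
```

xs has length 8. The slice xs[::2] selects indices [0, 2, 4, 6] (0->2, 2->15, 4->6, 6->3), giving [2, 15, 6, 3].

[2, 15, 6, 3]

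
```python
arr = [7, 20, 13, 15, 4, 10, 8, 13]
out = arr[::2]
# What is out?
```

arr has length 8. The slice arr[::2] selects indices [0, 2, 4, 6] (0->7, 2->13, 4->4, 6->8), giving [7, 13, 4, 8].

[7, 13, 4, 8]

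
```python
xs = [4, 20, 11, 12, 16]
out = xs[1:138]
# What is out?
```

xs has length 5. The slice xs[1:138] selects indices [1, 2, 3, 4] (1->20, 2->11, 3->12, 4->16), giving [20, 11, 12, 16].

[20, 11, 12, 16]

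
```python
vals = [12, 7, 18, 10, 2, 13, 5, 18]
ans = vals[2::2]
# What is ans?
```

vals has length 8. The slice vals[2::2] selects indices [2, 4, 6] (2->18, 4->2, 6->5), giving [18, 2, 5].

[18, 2, 5]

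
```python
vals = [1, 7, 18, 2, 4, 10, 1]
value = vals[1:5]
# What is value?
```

vals has length 7. The slice vals[1:5] selects indices [1, 2, 3, 4] (1->7, 2->18, 3->2, 4->4), giving [7, 18, 2, 4].

[7, 18, 2, 4]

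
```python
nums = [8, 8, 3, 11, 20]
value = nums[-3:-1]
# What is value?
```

nums has length 5. The slice nums[-3:-1] selects indices [2, 3] (2->3, 3->11), giving [3, 11].

[3, 11]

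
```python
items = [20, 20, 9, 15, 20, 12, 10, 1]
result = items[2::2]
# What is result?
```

items has length 8. The slice items[2::2] selects indices [2, 4, 6] (2->9, 4->20, 6->10), giving [9, 20, 10].

[9, 20, 10]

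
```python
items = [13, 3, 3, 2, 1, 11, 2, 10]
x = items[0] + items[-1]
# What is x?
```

items has length 8. items[0] = 13.
items has length 8. Negative index -1 maps to positive index 8 + (-1) = 7. items[7] = 10.
Sum: 13 + 10 = 23.

23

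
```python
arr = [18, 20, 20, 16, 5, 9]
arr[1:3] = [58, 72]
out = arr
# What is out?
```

arr starts as [18, 20, 20, 16, 5, 9] (length 6). The slice arr[1:3] covers indices [1, 2] with values [20, 20]. Replacing that slice with [58, 72] (same length) produces [18, 58, 72, 16, 5, 9].

[18, 58, 72, 16, 5, 9]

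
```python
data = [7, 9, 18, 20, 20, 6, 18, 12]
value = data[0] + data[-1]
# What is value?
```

data has length 8. data[0] = 7.
data has length 8. Negative index -1 maps to positive index 8 + (-1) = 7. data[7] = 12.
Sum: 7 + 12 = 19.

19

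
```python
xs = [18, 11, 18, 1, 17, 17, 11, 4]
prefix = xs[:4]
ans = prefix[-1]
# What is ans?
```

xs has length 8. The slice xs[:4] selects indices [0, 1, 2, 3] (0->18, 1->11, 2->18, 3->1), giving [18, 11, 18, 1]. So prefix = [18, 11, 18, 1]. Then prefix[-1] = 1.

1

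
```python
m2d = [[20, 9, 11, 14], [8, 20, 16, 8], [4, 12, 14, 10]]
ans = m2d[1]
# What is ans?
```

m2d has 3 rows. Row 1 is [8, 20, 16, 8].

[8, 20, 16, 8]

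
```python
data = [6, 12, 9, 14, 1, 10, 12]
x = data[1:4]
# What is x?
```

data has length 7. The slice data[1:4] selects indices [1, 2, 3] (1->12, 2->9, 3->14), giving [12, 9, 14].

[12, 9, 14]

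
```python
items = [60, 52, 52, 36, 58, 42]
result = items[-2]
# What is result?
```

items has length 6. Negative index -2 maps to positive index 6 + (-2) = 4. items[4] = 58.

58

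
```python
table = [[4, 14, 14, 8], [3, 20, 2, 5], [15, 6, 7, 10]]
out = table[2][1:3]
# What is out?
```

table[2] = [15, 6, 7, 10]. table[2] has length 4. The slice table[2][1:3] selects indices [1, 2] (1->6, 2->7), giving [6, 7].

[6, 7]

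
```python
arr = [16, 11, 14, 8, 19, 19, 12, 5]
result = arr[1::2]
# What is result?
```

arr has length 8. The slice arr[1::2] selects indices [1, 3, 5, 7] (1->11, 3->8, 5->19, 7->5), giving [11, 8, 19, 5].

[11, 8, 19, 5]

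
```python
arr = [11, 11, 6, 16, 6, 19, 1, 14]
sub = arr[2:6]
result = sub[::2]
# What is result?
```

arr has length 8. The slice arr[2:6] selects indices [2, 3, 4, 5] (2->6, 3->16, 4->6, 5->19), giving [6, 16, 6, 19]. So sub = [6, 16, 6, 19]. sub has length 4. The slice sub[::2] selects indices [0, 2] (0->6, 2->6), giving [6, 6].

[6, 6]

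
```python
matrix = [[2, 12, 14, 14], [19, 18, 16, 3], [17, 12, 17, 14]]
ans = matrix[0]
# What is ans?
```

matrix has 3 rows. Row 0 is [2, 12, 14, 14].

[2, 12, 14, 14]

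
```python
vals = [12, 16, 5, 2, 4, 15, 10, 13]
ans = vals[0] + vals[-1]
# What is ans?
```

vals has length 8. vals[0] = 12.
vals has length 8. Negative index -1 maps to positive index 8 + (-1) = 7. vals[7] = 13.
Sum: 12 + 13 = 25.

25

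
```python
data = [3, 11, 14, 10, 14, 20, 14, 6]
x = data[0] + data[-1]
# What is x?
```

data has length 8. data[0] = 3.
data has length 8. Negative index -1 maps to positive index 8 + (-1) = 7. data[7] = 6.
Sum: 3 + 6 = 9.

9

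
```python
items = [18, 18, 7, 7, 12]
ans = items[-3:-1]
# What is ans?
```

items has length 5. The slice items[-3:-1] selects indices [2, 3] (2->7, 3->7), giving [7, 7].

[7, 7]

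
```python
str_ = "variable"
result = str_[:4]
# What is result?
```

str_ has length 8. The slice str_[:4] selects indices [0, 1, 2, 3] (0->'v', 1->'a', 2->'r', 3->'i'), giving 'vari'.

'vari'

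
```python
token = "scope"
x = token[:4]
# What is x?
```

token has length 5. The slice token[:4] selects indices [0, 1, 2, 3] (0->'s', 1->'c', 2->'o', 3->'p'), giving 'scop'.

'scop'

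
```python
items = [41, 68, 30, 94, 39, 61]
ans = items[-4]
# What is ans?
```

items has length 6. Negative index -4 maps to positive index 6 + (-4) = 2. items[2] = 30.

30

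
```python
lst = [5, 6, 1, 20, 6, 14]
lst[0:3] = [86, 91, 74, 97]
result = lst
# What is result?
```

lst starts as [5, 6, 1, 20, 6, 14] (length 6). The slice lst[0:3] covers indices [0, 1, 2] with values [5, 6, 1]. Replacing that slice with [86, 91, 74, 97] (different length) produces [86, 91, 74, 97, 20, 6, 14].

[86, 91, 74, 97, 20, 6, 14]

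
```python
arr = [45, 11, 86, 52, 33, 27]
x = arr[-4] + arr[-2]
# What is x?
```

arr has length 6. Negative index -4 maps to positive index 6 + (-4) = 2. arr[2] = 86.
arr has length 6. Negative index -2 maps to positive index 6 + (-2) = 4. arr[4] = 33.
Sum: 86 + 33 = 119.

119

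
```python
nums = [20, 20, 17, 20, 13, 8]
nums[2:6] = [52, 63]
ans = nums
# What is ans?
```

nums starts as [20, 20, 17, 20, 13, 8] (length 6). The slice nums[2:6] covers indices [2, 3, 4, 5] with values [17, 20, 13, 8]. Replacing that slice with [52, 63] (different length) produces [20, 20, 52, 63].

[20, 20, 52, 63]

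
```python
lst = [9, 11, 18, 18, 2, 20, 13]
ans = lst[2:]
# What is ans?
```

lst has length 7. The slice lst[2:] selects indices [2, 3, 4, 5, 6] (2->18, 3->18, 4->2, 5->20, 6->13), giving [18, 18, 2, 20, 13].

[18, 18, 2, 20, 13]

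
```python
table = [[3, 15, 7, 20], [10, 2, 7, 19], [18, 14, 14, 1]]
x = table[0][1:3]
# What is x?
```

table[0] = [3, 15, 7, 20]. table[0] has length 4. The slice table[0][1:3] selects indices [1, 2] (1->15, 2->7), giving [15, 7].

[15, 7]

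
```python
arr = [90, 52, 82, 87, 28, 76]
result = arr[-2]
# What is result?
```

arr has length 6. Negative index -2 maps to positive index 6 + (-2) = 4. arr[4] = 28.

28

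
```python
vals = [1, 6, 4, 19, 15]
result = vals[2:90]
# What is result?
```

vals has length 5. The slice vals[2:90] selects indices [2, 3, 4] (2->4, 3->19, 4->15), giving [4, 19, 15].

[4, 19, 15]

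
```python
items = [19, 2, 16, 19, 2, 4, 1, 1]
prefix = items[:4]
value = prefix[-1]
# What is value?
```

items has length 8. The slice items[:4] selects indices [0, 1, 2, 3] (0->19, 1->2, 2->16, 3->19), giving [19, 2, 16, 19]. So prefix = [19, 2, 16, 19]. Then prefix[-1] = 19.

19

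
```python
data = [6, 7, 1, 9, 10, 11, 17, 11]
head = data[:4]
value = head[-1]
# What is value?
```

data has length 8. The slice data[:4] selects indices [0, 1, 2, 3] (0->6, 1->7, 2->1, 3->9), giving [6, 7, 1, 9]. So head = [6, 7, 1, 9]. Then head[-1] = 9.

9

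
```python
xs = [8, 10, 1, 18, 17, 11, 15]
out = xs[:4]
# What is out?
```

xs has length 7. The slice xs[:4] selects indices [0, 1, 2, 3] (0->8, 1->10, 2->1, 3->18), giving [8, 10, 1, 18].

[8, 10, 1, 18]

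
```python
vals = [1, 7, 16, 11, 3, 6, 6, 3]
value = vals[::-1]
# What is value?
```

vals has length 8. The slice vals[::-1] selects indices [7, 6, 5, 4, 3, 2, 1, 0] (7->3, 6->6, 5->6, 4->3, 3->11, 2->16, 1->7, 0->1), giving [3, 6, 6, 3, 11, 16, 7, 1].

[3, 6, 6, 3, 11, 16, 7, 1]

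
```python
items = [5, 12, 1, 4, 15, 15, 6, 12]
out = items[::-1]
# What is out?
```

items has length 8. The slice items[::-1] selects indices [7, 6, 5, 4, 3, 2, 1, 0] (7->12, 6->6, 5->15, 4->15, 3->4, 2->1, 1->12, 0->5), giving [12, 6, 15, 15, 4, 1, 12, 5].

[12, 6, 15, 15, 4, 1, 12, 5]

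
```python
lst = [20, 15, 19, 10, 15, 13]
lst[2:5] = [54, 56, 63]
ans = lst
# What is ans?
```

lst starts as [20, 15, 19, 10, 15, 13] (length 6). The slice lst[2:5] covers indices [2, 3, 4] with values [19, 10, 15]. Replacing that slice with [54, 56, 63] (same length) produces [20, 15, 54, 56, 63, 13].

[20, 15, 54, 56, 63, 13]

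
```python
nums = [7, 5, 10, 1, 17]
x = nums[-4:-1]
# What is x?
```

nums has length 5. The slice nums[-4:-1] selects indices [1, 2, 3] (1->5, 2->10, 3->1), giving [5, 10, 1].

[5, 10, 1]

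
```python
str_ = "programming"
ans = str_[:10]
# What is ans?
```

str_ has length 11. The slice str_[:10] selects indices [0, 1, 2, 3, 4, 5, 6, 7, 8, 9] (0->'p', 1->'r', 2->'o', 3->'g', 4->'r', 5->'a', 6->'m', 7->'m', 8->'i', 9->'n'), giving 'programmin'.

'programmin'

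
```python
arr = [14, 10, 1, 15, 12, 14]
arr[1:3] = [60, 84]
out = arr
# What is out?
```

arr starts as [14, 10, 1, 15, 12, 14] (length 6). The slice arr[1:3] covers indices [1, 2] with values [10, 1]. Replacing that slice with [60, 84] (same length) produces [14, 60, 84, 15, 12, 14].

[14, 60, 84, 15, 12, 14]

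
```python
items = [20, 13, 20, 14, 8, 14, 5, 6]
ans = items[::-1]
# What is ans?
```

items has length 8. The slice items[::-1] selects indices [7, 6, 5, 4, 3, 2, 1, 0] (7->6, 6->5, 5->14, 4->8, 3->14, 2->20, 1->13, 0->20), giving [6, 5, 14, 8, 14, 20, 13, 20].

[6, 5, 14, 8, 14, 20, 13, 20]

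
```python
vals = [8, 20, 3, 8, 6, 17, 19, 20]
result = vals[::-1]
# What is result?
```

vals has length 8. The slice vals[::-1] selects indices [7, 6, 5, 4, 3, 2, 1, 0] (7->20, 6->19, 5->17, 4->6, 3->8, 2->3, 1->20, 0->8), giving [20, 19, 17, 6, 8, 3, 20, 8].

[20, 19, 17, 6, 8, 3, 20, 8]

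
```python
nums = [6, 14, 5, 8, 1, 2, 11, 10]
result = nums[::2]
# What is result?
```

nums has length 8. The slice nums[::2] selects indices [0, 2, 4, 6] (0->6, 2->5, 4->1, 6->11), giving [6, 5, 1, 11].

[6, 5, 1, 11]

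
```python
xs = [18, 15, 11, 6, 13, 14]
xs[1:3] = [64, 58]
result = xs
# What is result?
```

xs starts as [18, 15, 11, 6, 13, 14] (length 6). The slice xs[1:3] covers indices [1, 2] with values [15, 11]. Replacing that slice with [64, 58] (same length) produces [18, 64, 58, 6, 13, 14].

[18, 64, 58, 6, 13, 14]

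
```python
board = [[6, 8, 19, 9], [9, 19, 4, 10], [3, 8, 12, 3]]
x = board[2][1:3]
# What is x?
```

board[2] = [3, 8, 12, 3]. board[2] has length 4. The slice board[2][1:3] selects indices [1, 2] (1->8, 2->12), giving [8, 12].

[8, 12]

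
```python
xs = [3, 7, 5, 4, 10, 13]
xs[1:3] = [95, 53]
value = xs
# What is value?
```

xs starts as [3, 7, 5, 4, 10, 13] (length 6). The slice xs[1:3] covers indices [1, 2] with values [7, 5]. Replacing that slice with [95, 53] (same length) produces [3, 95, 53, 4, 10, 13].

[3, 95, 53, 4, 10, 13]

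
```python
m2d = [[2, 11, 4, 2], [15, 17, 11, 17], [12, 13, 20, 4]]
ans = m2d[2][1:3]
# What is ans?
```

m2d[2] = [12, 13, 20, 4]. m2d[2] has length 4. The slice m2d[2][1:3] selects indices [1, 2] (1->13, 2->20), giving [13, 20].

[13, 20]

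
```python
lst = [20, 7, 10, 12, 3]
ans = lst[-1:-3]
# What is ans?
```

lst has length 5. The slice lst[-1:-3] resolves to an empty index range, so the result is [].

[]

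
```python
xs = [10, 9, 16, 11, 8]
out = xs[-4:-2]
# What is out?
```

xs has length 5. The slice xs[-4:-2] selects indices [1, 2] (1->9, 2->16), giving [9, 16].

[9, 16]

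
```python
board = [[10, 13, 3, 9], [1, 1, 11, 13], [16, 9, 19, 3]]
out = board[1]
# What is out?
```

board has 3 rows. Row 1 is [1, 1, 11, 13].

[1, 1, 11, 13]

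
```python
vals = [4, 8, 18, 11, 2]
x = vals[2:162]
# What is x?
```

vals has length 5. The slice vals[2:162] selects indices [2, 3, 4] (2->18, 3->11, 4->2), giving [18, 11, 2].

[18, 11, 2]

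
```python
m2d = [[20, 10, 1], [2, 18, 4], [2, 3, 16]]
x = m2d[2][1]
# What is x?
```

m2d[2] = [2, 3, 16]. Taking column 1 of that row yields 3.

3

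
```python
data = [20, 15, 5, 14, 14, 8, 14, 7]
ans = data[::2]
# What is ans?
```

data has length 8. The slice data[::2] selects indices [0, 2, 4, 6] (0->20, 2->5, 4->14, 6->14), giving [20, 5, 14, 14].

[20, 5, 14, 14]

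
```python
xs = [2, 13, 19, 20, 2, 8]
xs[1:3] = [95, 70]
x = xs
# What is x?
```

xs starts as [2, 13, 19, 20, 2, 8] (length 6). The slice xs[1:3] covers indices [1, 2] with values [13, 19]. Replacing that slice with [95, 70] (same length) produces [2, 95, 70, 20, 2, 8].

[2, 95, 70, 20, 2, 8]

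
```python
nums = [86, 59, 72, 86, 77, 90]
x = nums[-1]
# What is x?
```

nums has length 6. Negative index -1 maps to positive index 6 + (-1) = 5. nums[5] = 90.

90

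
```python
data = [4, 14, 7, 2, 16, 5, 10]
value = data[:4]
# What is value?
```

data has length 7. The slice data[:4] selects indices [0, 1, 2, 3] (0->4, 1->14, 2->7, 3->2), giving [4, 14, 7, 2].

[4, 14, 7, 2]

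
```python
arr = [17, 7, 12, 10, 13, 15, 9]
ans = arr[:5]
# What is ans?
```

arr has length 7. The slice arr[:5] selects indices [0, 1, 2, 3, 4] (0->17, 1->7, 2->12, 3->10, 4->13), giving [17, 7, 12, 10, 13].

[17, 7, 12, 10, 13]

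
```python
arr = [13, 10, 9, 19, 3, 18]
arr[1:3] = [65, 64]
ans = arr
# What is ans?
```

arr starts as [13, 10, 9, 19, 3, 18] (length 6). The slice arr[1:3] covers indices [1, 2] with values [10, 9]. Replacing that slice with [65, 64] (same length) produces [13, 65, 64, 19, 3, 18].

[13, 65, 64, 19, 3, 18]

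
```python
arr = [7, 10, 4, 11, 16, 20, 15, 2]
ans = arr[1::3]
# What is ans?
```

arr has length 8. The slice arr[1::3] selects indices [1, 4, 7] (1->10, 4->16, 7->2), giving [10, 16, 2].

[10, 16, 2]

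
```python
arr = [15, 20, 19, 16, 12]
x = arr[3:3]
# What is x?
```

arr has length 5. The slice arr[3:3] resolves to an empty index range, so the result is [].

[]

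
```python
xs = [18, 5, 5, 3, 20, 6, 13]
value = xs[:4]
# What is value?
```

xs has length 7. The slice xs[:4] selects indices [0, 1, 2, 3] (0->18, 1->5, 2->5, 3->3), giving [18, 5, 5, 3].

[18, 5, 5, 3]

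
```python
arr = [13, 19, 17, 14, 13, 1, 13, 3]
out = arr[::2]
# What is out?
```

arr has length 8. The slice arr[::2] selects indices [0, 2, 4, 6] (0->13, 2->17, 4->13, 6->13), giving [13, 17, 13, 13].

[13, 17, 13, 13]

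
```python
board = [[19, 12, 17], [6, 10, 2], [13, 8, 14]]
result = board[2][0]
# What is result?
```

board[2] = [13, 8, 14]. Taking column 0 of that row yields 13.

13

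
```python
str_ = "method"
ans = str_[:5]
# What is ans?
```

str_ has length 6. The slice str_[:5] selects indices [0, 1, 2, 3, 4] (0->'m', 1->'e', 2->'t', 3->'h', 4->'o'), giving 'metho'.

'metho'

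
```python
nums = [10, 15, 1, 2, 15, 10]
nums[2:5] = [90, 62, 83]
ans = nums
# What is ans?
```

nums starts as [10, 15, 1, 2, 15, 10] (length 6). The slice nums[2:5] covers indices [2, 3, 4] with values [1, 2, 15]. Replacing that slice with [90, 62, 83] (same length) produces [10, 15, 90, 62, 83, 10].

[10, 15, 90, 62, 83, 10]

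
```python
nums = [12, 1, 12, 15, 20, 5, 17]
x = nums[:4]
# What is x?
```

nums has length 7. The slice nums[:4] selects indices [0, 1, 2, 3] (0->12, 1->1, 2->12, 3->15), giving [12, 1, 12, 15].

[12, 1, 12, 15]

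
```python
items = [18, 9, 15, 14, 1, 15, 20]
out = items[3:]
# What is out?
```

items has length 7. The slice items[3:] selects indices [3, 4, 5, 6] (3->14, 4->1, 5->15, 6->20), giving [14, 1, 15, 20].

[14, 1, 15, 20]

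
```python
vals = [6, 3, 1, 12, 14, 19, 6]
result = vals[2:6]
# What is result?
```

vals has length 7. The slice vals[2:6] selects indices [2, 3, 4, 5] (2->1, 3->12, 4->14, 5->19), giving [1, 12, 14, 19].

[1, 12, 14, 19]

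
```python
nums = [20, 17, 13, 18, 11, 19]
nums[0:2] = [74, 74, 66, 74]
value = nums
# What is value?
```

nums starts as [20, 17, 13, 18, 11, 19] (length 6). The slice nums[0:2] covers indices [0, 1] with values [20, 17]. Replacing that slice with [74, 74, 66, 74] (different length) produces [74, 74, 66, 74, 13, 18, 11, 19].

[74, 74, 66, 74, 13, 18, 11, 19]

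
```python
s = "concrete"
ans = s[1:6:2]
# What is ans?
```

s has length 8. The slice s[1:6:2] selects indices [1, 3, 5] (1->'o', 3->'c', 5->'e'), giving 'oce'.

'oce'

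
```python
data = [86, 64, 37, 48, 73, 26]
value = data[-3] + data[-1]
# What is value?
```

data has length 6. Negative index -3 maps to positive index 6 + (-3) = 3. data[3] = 48.
data has length 6. Negative index -1 maps to positive index 6 + (-1) = 5. data[5] = 26.
Sum: 48 + 26 = 74.

74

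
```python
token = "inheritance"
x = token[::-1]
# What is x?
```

token has length 11. The slice token[::-1] selects indices [10, 9, 8, 7, 6, 5, 4, 3, 2, 1, 0] (10->'e', 9->'c', 8->'n', 7->'a', 6->'t', 5->'i', 4->'r', 3->'e', 2->'h', 1->'n', 0->'i'), giving 'ecnatirehni'.

'ecnatirehni'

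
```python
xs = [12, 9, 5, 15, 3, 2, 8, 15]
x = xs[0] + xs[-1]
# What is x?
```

xs has length 8. xs[0] = 12.
xs has length 8. Negative index -1 maps to positive index 8 + (-1) = 7. xs[7] = 15.
Sum: 12 + 15 = 27.

27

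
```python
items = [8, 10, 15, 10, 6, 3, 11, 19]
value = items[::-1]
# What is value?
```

items has length 8. The slice items[::-1] selects indices [7, 6, 5, 4, 3, 2, 1, 0] (7->19, 6->11, 5->3, 4->6, 3->10, 2->15, 1->10, 0->8), giving [19, 11, 3, 6, 10, 15, 10, 8].

[19, 11, 3, 6, 10, 15, 10, 8]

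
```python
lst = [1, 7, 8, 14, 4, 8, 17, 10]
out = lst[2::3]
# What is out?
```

lst has length 8. The slice lst[2::3] selects indices [2, 5] (2->8, 5->8), giving [8, 8].

[8, 8]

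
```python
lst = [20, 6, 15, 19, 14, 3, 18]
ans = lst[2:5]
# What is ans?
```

lst has length 7. The slice lst[2:5] selects indices [2, 3, 4] (2->15, 3->19, 4->14), giving [15, 19, 14].

[15, 19, 14]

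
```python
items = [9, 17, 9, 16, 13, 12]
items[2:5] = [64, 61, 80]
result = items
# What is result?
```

items starts as [9, 17, 9, 16, 13, 12] (length 6). The slice items[2:5] covers indices [2, 3, 4] with values [9, 16, 13]. Replacing that slice with [64, 61, 80] (same length) produces [9, 17, 64, 61, 80, 12].

[9, 17, 64, 61, 80, 12]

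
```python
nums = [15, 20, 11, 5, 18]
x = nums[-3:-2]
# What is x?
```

nums has length 5. The slice nums[-3:-2] selects indices [2] (2->11), giving [11].

[11]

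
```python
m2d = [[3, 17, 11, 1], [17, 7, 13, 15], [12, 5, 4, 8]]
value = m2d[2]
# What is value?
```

m2d has 3 rows. Row 2 is [12, 5, 4, 8].

[12, 5, 4, 8]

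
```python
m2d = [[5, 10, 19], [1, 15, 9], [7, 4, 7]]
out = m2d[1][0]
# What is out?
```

m2d[1] = [1, 15, 9]. Taking column 0 of that row yields 1.

1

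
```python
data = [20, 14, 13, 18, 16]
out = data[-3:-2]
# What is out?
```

data has length 5. The slice data[-3:-2] selects indices [2] (2->13), giving [13].

[13]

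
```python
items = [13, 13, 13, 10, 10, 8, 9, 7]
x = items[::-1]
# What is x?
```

items has length 8. The slice items[::-1] selects indices [7, 6, 5, 4, 3, 2, 1, 0] (7->7, 6->9, 5->8, 4->10, 3->10, 2->13, 1->13, 0->13), giving [7, 9, 8, 10, 10, 13, 13, 13].

[7, 9, 8, 10, 10, 13, 13, 13]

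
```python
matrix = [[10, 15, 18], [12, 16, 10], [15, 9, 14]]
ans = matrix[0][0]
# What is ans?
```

matrix[0] = [10, 15, 18]. Taking column 0 of that row yields 10.

10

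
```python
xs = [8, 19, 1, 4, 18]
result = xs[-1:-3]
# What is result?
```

xs has length 5. The slice xs[-1:-3] resolves to an empty index range, so the result is [].

[]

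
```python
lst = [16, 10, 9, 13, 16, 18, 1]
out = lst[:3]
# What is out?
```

lst has length 7. The slice lst[:3] selects indices [0, 1, 2] (0->16, 1->10, 2->9), giving [16, 10, 9].

[16, 10, 9]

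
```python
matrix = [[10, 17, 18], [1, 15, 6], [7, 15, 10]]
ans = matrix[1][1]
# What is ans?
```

matrix[1] = [1, 15, 6]. Taking column 1 of that row yields 15.

15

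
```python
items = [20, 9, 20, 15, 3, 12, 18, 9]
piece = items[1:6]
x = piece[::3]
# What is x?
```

items has length 8. The slice items[1:6] selects indices [1, 2, 3, 4, 5] (1->9, 2->20, 3->15, 4->3, 5->12), giving [9, 20, 15, 3, 12]. So piece = [9, 20, 15, 3, 12]. piece has length 5. The slice piece[::3] selects indices [0, 3] (0->9, 3->3), giving [9, 3].

[9, 3]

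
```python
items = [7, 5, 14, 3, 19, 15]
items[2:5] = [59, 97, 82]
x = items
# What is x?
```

items starts as [7, 5, 14, 3, 19, 15] (length 6). The slice items[2:5] covers indices [2, 3, 4] with values [14, 3, 19]. Replacing that slice with [59, 97, 82] (same length) produces [7, 5, 59, 97, 82, 15].

[7, 5, 59, 97, 82, 15]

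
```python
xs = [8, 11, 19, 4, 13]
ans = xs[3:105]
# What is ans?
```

xs has length 5. The slice xs[3:105] selects indices [3, 4] (3->4, 4->13), giving [4, 13].

[4, 13]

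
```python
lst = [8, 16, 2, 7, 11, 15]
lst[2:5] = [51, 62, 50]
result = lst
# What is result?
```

lst starts as [8, 16, 2, 7, 11, 15] (length 6). The slice lst[2:5] covers indices [2, 3, 4] with values [2, 7, 11]. Replacing that slice with [51, 62, 50] (same length) produces [8, 16, 51, 62, 50, 15].

[8, 16, 51, 62, 50, 15]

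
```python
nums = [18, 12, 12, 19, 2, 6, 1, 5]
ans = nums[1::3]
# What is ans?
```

nums has length 8. The slice nums[1::3] selects indices [1, 4, 7] (1->12, 4->2, 7->5), giving [12, 2, 5].

[12, 2, 5]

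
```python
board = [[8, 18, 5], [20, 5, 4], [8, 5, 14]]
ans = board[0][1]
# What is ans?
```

board[0] = [8, 18, 5]. Taking column 1 of that row yields 18.

18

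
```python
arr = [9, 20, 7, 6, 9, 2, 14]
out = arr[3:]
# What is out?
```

arr has length 7. The slice arr[3:] selects indices [3, 4, 5, 6] (3->6, 4->9, 5->2, 6->14), giving [6, 9, 2, 14].

[6, 9, 2, 14]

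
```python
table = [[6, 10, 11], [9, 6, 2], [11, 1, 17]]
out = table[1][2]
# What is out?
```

table[1] = [9, 6, 2]. Taking column 2 of that row yields 2.

2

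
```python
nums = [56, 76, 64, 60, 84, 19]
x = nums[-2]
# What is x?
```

nums has length 6. Negative index -2 maps to positive index 6 + (-2) = 4. nums[4] = 84.

84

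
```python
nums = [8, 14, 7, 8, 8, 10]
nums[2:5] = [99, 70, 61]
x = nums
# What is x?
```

nums starts as [8, 14, 7, 8, 8, 10] (length 6). The slice nums[2:5] covers indices [2, 3, 4] with values [7, 8, 8]. Replacing that slice with [99, 70, 61] (same length) produces [8, 14, 99, 70, 61, 10].

[8, 14, 99, 70, 61, 10]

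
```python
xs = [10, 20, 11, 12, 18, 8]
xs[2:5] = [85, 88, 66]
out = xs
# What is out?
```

xs starts as [10, 20, 11, 12, 18, 8] (length 6). The slice xs[2:5] covers indices [2, 3, 4] with values [11, 12, 18]. Replacing that slice with [85, 88, 66] (same length) produces [10, 20, 85, 88, 66, 8].

[10, 20, 85, 88, 66, 8]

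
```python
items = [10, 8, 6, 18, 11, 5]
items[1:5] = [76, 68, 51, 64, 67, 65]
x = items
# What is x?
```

items starts as [10, 8, 6, 18, 11, 5] (length 6). The slice items[1:5] covers indices [1, 2, 3, 4] with values [8, 6, 18, 11]. Replacing that slice with [76, 68, 51, 64, 67, 65] (different length) produces [10, 76, 68, 51, 64, 67, 65, 5].

[10, 76, 68, 51, 64, 67, 65, 5]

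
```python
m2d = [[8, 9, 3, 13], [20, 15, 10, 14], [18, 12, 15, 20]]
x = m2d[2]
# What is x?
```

m2d has 3 rows. Row 2 is [18, 12, 15, 20].

[18, 12, 15, 20]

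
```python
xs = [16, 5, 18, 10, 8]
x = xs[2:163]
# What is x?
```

xs has length 5. The slice xs[2:163] selects indices [2, 3, 4] (2->18, 3->10, 4->8), giving [18, 10, 8].

[18, 10, 8]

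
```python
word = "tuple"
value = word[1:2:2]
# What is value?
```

word has length 5. The slice word[1:2:2] selects indices [1] (1->'u'), giving 'u'.

'u'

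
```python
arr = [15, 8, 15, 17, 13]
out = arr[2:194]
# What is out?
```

arr has length 5. The slice arr[2:194] selects indices [2, 3, 4] (2->15, 3->17, 4->13), giving [15, 17, 13].

[15, 17, 13]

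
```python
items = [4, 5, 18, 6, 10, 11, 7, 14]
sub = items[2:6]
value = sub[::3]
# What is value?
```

items has length 8. The slice items[2:6] selects indices [2, 3, 4, 5] (2->18, 3->6, 4->10, 5->11), giving [18, 6, 10, 11]. So sub = [18, 6, 10, 11]. sub has length 4. The slice sub[::3] selects indices [0, 3] (0->18, 3->11), giving [18, 11].

[18, 11]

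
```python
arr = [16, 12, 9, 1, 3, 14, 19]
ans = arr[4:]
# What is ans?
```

arr has length 7. The slice arr[4:] selects indices [4, 5, 6] (4->3, 5->14, 6->19), giving [3, 14, 19].

[3, 14, 19]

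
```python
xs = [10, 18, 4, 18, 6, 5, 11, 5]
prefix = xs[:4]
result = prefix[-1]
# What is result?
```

xs has length 8. The slice xs[:4] selects indices [0, 1, 2, 3] (0->10, 1->18, 2->4, 3->18), giving [10, 18, 4, 18]. So prefix = [10, 18, 4, 18]. Then prefix[-1] = 18.

18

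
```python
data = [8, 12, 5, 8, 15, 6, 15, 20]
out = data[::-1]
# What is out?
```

data has length 8. The slice data[::-1] selects indices [7, 6, 5, 4, 3, 2, 1, 0] (7->20, 6->15, 5->6, 4->15, 3->8, 2->5, 1->12, 0->8), giving [20, 15, 6, 15, 8, 5, 12, 8].

[20, 15, 6, 15, 8, 5, 12, 8]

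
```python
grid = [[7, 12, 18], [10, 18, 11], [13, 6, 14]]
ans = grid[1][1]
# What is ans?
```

grid[1] = [10, 18, 11]. Taking column 1 of that row yields 18.

18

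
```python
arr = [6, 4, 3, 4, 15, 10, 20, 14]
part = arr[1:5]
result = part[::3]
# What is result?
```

arr has length 8. The slice arr[1:5] selects indices [1, 2, 3, 4] (1->4, 2->3, 3->4, 4->15), giving [4, 3, 4, 15]. So part = [4, 3, 4, 15]. part has length 4. The slice part[::3] selects indices [0, 3] (0->4, 3->15), giving [4, 15].

[4, 15]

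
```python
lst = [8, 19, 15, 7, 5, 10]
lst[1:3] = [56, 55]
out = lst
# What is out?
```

lst starts as [8, 19, 15, 7, 5, 10] (length 6). The slice lst[1:3] covers indices [1, 2] with values [19, 15]. Replacing that slice with [56, 55] (same length) produces [8, 56, 55, 7, 5, 10].

[8, 56, 55, 7, 5, 10]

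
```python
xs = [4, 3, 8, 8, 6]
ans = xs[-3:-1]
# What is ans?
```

xs has length 5. The slice xs[-3:-1] selects indices [2, 3] (2->8, 3->8), giving [8, 8].

[8, 8]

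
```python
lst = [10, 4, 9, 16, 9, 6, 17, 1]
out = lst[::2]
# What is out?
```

lst has length 8. The slice lst[::2] selects indices [0, 2, 4, 6] (0->10, 2->9, 4->9, 6->17), giving [10, 9, 9, 17].

[10, 9, 9, 17]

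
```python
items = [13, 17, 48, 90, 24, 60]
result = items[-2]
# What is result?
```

items has length 6. Negative index -2 maps to positive index 6 + (-2) = 4. items[4] = 24.

24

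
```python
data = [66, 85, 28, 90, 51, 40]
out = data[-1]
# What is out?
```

data has length 6. Negative index -1 maps to positive index 6 + (-1) = 5. data[5] = 40.

40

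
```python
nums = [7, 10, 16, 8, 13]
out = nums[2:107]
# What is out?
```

nums has length 5. The slice nums[2:107] selects indices [2, 3, 4] (2->16, 3->8, 4->13), giving [16, 8, 13].

[16, 8, 13]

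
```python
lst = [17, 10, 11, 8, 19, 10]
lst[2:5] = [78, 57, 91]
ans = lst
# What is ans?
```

lst starts as [17, 10, 11, 8, 19, 10] (length 6). The slice lst[2:5] covers indices [2, 3, 4] with values [11, 8, 19]. Replacing that slice with [78, 57, 91] (same length) produces [17, 10, 78, 57, 91, 10].

[17, 10, 78, 57, 91, 10]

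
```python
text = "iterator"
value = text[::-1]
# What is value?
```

text has length 8. The slice text[::-1] selects indices [7, 6, 5, 4, 3, 2, 1, 0] (7->'r', 6->'o', 5->'t', 4->'a', 3->'r', 2->'e', 1->'t', 0->'i'), giving 'rotareti'.

'rotareti'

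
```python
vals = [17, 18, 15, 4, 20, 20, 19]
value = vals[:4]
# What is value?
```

vals has length 7. The slice vals[:4] selects indices [0, 1, 2, 3] (0->17, 1->18, 2->15, 3->4), giving [17, 18, 15, 4].

[17, 18, 15, 4]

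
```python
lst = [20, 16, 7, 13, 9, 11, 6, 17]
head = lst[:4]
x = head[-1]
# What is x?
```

lst has length 8. The slice lst[:4] selects indices [0, 1, 2, 3] (0->20, 1->16, 2->7, 3->13), giving [20, 16, 7, 13]. So head = [20, 16, 7, 13]. Then head[-1] = 13.

13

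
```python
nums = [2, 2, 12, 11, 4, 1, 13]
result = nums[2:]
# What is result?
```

nums has length 7. The slice nums[2:] selects indices [2, 3, 4, 5, 6] (2->12, 3->11, 4->4, 5->1, 6->13), giving [12, 11, 4, 1, 13].

[12, 11, 4, 1, 13]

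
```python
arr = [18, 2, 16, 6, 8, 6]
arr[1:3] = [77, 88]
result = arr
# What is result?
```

arr starts as [18, 2, 16, 6, 8, 6] (length 6). The slice arr[1:3] covers indices [1, 2] with values [2, 16]. Replacing that slice with [77, 88] (same length) produces [18, 77, 88, 6, 8, 6].

[18, 77, 88, 6, 8, 6]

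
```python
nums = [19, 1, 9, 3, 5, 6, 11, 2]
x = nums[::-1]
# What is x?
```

nums has length 8. The slice nums[::-1] selects indices [7, 6, 5, 4, 3, 2, 1, 0] (7->2, 6->11, 5->6, 4->5, 3->3, 2->9, 1->1, 0->19), giving [2, 11, 6, 5, 3, 9, 1, 19].

[2, 11, 6, 5, 3, 9, 1, 19]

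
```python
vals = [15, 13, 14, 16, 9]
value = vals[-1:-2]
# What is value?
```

vals has length 5. The slice vals[-1:-2] resolves to an empty index range, so the result is [].

[]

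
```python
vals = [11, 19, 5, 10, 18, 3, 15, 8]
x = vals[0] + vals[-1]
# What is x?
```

vals has length 8. vals[0] = 11.
vals has length 8. Negative index -1 maps to positive index 8 + (-1) = 7. vals[7] = 8.
Sum: 11 + 8 = 19.

19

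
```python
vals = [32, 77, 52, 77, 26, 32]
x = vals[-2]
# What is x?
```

vals has length 6. Negative index -2 maps to positive index 6 + (-2) = 4. vals[4] = 26.

26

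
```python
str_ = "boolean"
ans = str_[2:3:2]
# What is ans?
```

str_ has length 7. The slice str_[2:3:2] selects indices [2] (2->'o'), giving 'o'.

'o'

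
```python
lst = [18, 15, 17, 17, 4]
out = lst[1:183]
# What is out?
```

lst has length 5. The slice lst[1:183] selects indices [1, 2, 3, 4] (1->15, 2->17, 3->17, 4->4), giving [15, 17, 17, 4].

[15, 17, 17, 4]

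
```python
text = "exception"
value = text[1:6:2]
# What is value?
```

text has length 9. The slice text[1:6:2] selects indices [1, 3, 5] (1->'x', 3->'e', 5->'t'), giving 'xet'.

'xet'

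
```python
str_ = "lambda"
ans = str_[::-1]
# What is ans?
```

str_ has length 6. The slice str_[::-1] selects indices [5, 4, 3, 2, 1, 0] (5->'a', 4->'d', 3->'b', 2->'m', 1->'a', 0->'l'), giving 'adbmal'.

'adbmal'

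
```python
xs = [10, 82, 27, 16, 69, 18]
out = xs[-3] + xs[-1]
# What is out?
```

xs has length 6. Negative index -3 maps to positive index 6 + (-3) = 3. xs[3] = 16.
xs has length 6. Negative index -1 maps to positive index 6 + (-1) = 5. xs[5] = 18.
Sum: 16 + 18 = 34.

34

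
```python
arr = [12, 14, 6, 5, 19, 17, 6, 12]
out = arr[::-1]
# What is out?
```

arr has length 8. The slice arr[::-1] selects indices [7, 6, 5, 4, 3, 2, 1, 0] (7->12, 6->6, 5->17, 4->19, 3->5, 2->6, 1->14, 0->12), giving [12, 6, 17, 19, 5, 6, 14, 12].

[12, 6, 17, 19, 5, 6, 14, 12]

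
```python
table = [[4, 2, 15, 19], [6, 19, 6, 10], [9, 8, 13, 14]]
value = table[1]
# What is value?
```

table has 3 rows. Row 1 is [6, 19, 6, 10].

[6, 19, 6, 10]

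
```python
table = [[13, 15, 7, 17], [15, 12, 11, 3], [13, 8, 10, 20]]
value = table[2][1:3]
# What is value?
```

table[2] = [13, 8, 10, 20]. table[2] has length 4. The slice table[2][1:3] selects indices [1, 2] (1->8, 2->10), giving [8, 10].

[8, 10]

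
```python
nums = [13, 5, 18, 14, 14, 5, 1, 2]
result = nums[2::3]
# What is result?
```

nums has length 8. The slice nums[2::3] selects indices [2, 5] (2->18, 5->5), giving [18, 5].

[18, 5]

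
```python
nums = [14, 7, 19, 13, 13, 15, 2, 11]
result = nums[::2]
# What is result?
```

nums has length 8. The slice nums[::2] selects indices [0, 2, 4, 6] (0->14, 2->19, 4->13, 6->2), giving [14, 19, 13, 2].

[14, 19, 13, 2]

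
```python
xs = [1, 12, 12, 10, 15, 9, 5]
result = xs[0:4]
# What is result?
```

xs has length 7. The slice xs[0:4] selects indices [0, 1, 2, 3] (0->1, 1->12, 2->12, 3->10), giving [1, 12, 12, 10].

[1, 12, 12, 10]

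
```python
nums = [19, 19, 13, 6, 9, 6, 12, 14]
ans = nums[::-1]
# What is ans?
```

nums has length 8. The slice nums[::-1] selects indices [7, 6, 5, 4, 3, 2, 1, 0] (7->14, 6->12, 5->6, 4->9, 3->6, 2->13, 1->19, 0->19), giving [14, 12, 6, 9, 6, 13, 19, 19].

[14, 12, 6, 9, 6, 13, 19, 19]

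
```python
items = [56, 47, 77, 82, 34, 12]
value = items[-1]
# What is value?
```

items has length 6. Negative index -1 maps to positive index 6 + (-1) = 5. items[5] = 12.

12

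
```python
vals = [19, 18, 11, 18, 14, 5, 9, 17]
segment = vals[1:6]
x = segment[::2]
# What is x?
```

vals has length 8. The slice vals[1:6] selects indices [1, 2, 3, 4, 5] (1->18, 2->11, 3->18, 4->14, 5->5), giving [18, 11, 18, 14, 5]. So segment = [18, 11, 18, 14, 5]. segment has length 5. The slice segment[::2] selects indices [0, 2, 4] (0->18, 2->18, 4->5), giving [18, 18, 5].

[18, 18, 5]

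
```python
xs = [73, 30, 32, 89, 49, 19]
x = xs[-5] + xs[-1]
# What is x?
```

xs has length 6. Negative index -5 maps to positive index 6 + (-5) = 1. xs[1] = 30.
xs has length 6. Negative index -1 maps to positive index 6 + (-1) = 5. xs[5] = 19.
Sum: 30 + 19 = 49.

49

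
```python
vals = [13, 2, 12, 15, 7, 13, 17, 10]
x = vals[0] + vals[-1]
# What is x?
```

vals has length 8. vals[0] = 13.
vals has length 8. Negative index -1 maps to positive index 8 + (-1) = 7. vals[7] = 10.
Sum: 13 + 10 = 23.

23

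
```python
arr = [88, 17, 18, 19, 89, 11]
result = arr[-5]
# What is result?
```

arr has length 6. Negative index -5 maps to positive index 6 + (-5) = 1. arr[1] = 17.

17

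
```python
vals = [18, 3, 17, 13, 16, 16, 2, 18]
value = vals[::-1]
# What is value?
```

vals has length 8. The slice vals[::-1] selects indices [7, 6, 5, 4, 3, 2, 1, 0] (7->18, 6->2, 5->16, 4->16, 3->13, 2->17, 1->3, 0->18), giving [18, 2, 16, 16, 13, 17, 3, 18].

[18, 2, 16, 16, 13, 17, 3, 18]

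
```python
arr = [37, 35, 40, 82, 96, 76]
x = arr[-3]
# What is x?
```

arr has length 6. Negative index -3 maps to positive index 6 + (-3) = 3. arr[3] = 82.

82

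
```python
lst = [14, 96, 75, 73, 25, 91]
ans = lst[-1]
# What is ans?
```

lst has length 6. Negative index -1 maps to positive index 6 + (-1) = 5. lst[5] = 91.

91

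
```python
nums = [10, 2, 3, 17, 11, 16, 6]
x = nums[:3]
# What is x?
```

nums has length 7. The slice nums[:3] selects indices [0, 1, 2] (0->10, 1->2, 2->3), giving [10, 2, 3].

[10, 2, 3]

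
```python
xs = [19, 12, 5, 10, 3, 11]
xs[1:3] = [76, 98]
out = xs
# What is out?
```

xs starts as [19, 12, 5, 10, 3, 11] (length 6). The slice xs[1:3] covers indices [1, 2] with values [12, 5]. Replacing that slice with [76, 98] (same length) produces [19, 76, 98, 10, 3, 11].

[19, 76, 98, 10, 3, 11]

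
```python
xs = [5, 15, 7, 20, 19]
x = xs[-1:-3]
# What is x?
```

xs has length 5. The slice xs[-1:-3] resolves to an empty index range, so the result is [].

[]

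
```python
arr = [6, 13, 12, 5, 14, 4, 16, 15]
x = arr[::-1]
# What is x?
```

arr has length 8. The slice arr[::-1] selects indices [7, 6, 5, 4, 3, 2, 1, 0] (7->15, 6->16, 5->4, 4->14, 3->5, 2->12, 1->13, 0->6), giving [15, 16, 4, 14, 5, 12, 13, 6].

[15, 16, 4, 14, 5, 12, 13, 6]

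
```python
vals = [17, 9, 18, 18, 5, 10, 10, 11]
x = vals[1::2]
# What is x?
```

vals has length 8. The slice vals[1::2] selects indices [1, 3, 5, 7] (1->9, 3->18, 5->10, 7->11), giving [9, 18, 10, 11].

[9, 18, 10, 11]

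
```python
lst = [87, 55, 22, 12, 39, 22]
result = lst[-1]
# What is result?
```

lst has length 6. Negative index -1 maps to positive index 6 + (-1) = 5. lst[5] = 22.

22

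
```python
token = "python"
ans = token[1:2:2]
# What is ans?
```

token has length 6. The slice token[1:2:2] selects indices [1] (1->'y'), giving 'y'.

'y'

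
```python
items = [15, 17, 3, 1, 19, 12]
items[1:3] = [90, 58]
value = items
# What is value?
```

items starts as [15, 17, 3, 1, 19, 12] (length 6). The slice items[1:3] covers indices [1, 2] with values [17, 3]. Replacing that slice with [90, 58] (same length) produces [15, 90, 58, 1, 19, 12].

[15, 90, 58, 1, 19, 12]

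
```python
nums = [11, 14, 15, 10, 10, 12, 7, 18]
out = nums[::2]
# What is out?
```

nums has length 8. The slice nums[::2] selects indices [0, 2, 4, 6] (0->11, 2->15, 4->10, 6->7), giving [11, 15, 10, 7].

[11, 15, 10, 7]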